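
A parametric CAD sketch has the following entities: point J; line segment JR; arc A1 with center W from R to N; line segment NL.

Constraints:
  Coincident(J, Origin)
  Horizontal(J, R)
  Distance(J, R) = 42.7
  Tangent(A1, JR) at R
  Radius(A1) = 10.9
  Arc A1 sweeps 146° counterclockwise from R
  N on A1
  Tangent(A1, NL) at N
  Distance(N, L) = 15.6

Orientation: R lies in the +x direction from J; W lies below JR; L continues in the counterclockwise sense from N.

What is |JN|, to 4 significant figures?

41.68

J is at the origin; JR is horizontal with |JR| = 42.7 and R on the +x side, so R = (42.70, 0.000). Tangency of A1 to JR means the radius WR is perpendicular to JR, so W = R + (0, -10.9) = (42.70, -10.90). On A1, R sits at bearing 90° from W; a 146° counterclockwise sweep puts N at bearing 236°, so N = W + 10.9·(cos 236°, sin 236°) = (36.60, -19.94). Then |JN| = |N − J| = 41.68.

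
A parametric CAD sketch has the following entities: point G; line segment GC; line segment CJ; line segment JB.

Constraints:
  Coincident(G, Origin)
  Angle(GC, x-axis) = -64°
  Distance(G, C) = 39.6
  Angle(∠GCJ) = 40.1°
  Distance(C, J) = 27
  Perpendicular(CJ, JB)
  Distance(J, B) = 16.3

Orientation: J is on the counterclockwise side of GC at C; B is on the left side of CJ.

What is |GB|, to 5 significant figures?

9.7777

G is at the origin; GC runs at -64.0° with length 39.6, so C = 39.6·(cos -64.0°, sin -64.0°) = (17.359, -35.592). ∠GCJ = 40.1°, so CJ runs at -64.0° + (180° − 40.1°) = 75.900° from the x-axis; with |CJ| = 27.0, J = C + 27.0·(cos 75.900°, sin 75.900°) = (23.937, -9.4057). The perpendicularity gives JB at right angles to CJ; with |JB| = 16.3 on the left of CJ, B = J + 16.3·(-0.96987, 0.24362) = (8.1282, -5.4348). Then |GB| = |B − G| = 9.7777.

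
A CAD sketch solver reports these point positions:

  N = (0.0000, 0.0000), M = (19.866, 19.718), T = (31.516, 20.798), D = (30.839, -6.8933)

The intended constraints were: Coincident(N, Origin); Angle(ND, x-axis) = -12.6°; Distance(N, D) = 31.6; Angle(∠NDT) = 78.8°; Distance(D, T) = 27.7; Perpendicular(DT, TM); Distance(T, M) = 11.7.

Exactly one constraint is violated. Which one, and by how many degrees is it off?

Perpendicular(DT, TM) — off by 6.70°.

N = (0.00, 0.00) ✓; ND at -12.60° ✓; |ND| = 31.60 ✓; ∠NDT = 78.80° ✓; |DT| = 27.70 ✓; ∠(DT, TM) = 96.70° ✗; |TM| = 11.70 ✓.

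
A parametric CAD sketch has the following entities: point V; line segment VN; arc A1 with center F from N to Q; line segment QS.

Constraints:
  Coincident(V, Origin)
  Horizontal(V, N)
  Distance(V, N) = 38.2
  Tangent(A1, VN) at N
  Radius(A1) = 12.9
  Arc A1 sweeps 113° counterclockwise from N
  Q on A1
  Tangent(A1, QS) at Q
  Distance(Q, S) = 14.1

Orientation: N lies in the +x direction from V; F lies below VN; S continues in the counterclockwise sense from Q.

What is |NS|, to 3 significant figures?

31.6

On A1, N sits at bearing 90° from F; a 113° counterclockwise sweep puts Q at bearing 203°, so Q = F + 12.9·(cos 203°, sin 203°) = (26.3, -17.9). Since A1 is tangent to QS there, FQ ⟂ QS, so QS runs along (−sin 203°, cos 203°); with |QS| = 14.1, S = (31.8, -30.9). Then |NS| = |S − N| = 31.6.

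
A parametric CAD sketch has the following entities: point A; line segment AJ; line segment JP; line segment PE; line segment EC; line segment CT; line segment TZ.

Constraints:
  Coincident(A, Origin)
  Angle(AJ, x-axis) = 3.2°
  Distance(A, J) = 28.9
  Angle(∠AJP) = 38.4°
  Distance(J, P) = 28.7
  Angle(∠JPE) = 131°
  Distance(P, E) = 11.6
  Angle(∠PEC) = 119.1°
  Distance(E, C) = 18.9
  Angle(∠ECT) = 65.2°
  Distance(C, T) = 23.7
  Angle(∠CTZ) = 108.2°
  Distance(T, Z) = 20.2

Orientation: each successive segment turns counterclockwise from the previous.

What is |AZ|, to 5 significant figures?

26.180

A is at the origin; AJ runs at 3.2° with length 28.9, so J = (28.855, 1.6132). ∠AJP = 38.4° gives JP at 144.80° from the x-axis; with |JP| = 28.7, P = (5.4029, 18.157). ∠JPE = 131.0° gives PE at -166.20° from the x-axis; with |PE| = 11.6, E = (-5.8623, 15.390). ∠PEC = 119.1° gives EC at -105.30° from the x-axis; with |EC| = 18.9, C = (-10.849, -2.8403). ∠ECT = 65.2° gives CT at 9.5000° from the x-axis; with |CT| = 23.7, T = (12.525, 1.0714). ∠CTZ = 108.2° gives TZ at 81.300° from the x-axis; with |TZ| = 20.2, Z = (15.581, 21.039). Then |AZ| = |Z − A| = 26.180.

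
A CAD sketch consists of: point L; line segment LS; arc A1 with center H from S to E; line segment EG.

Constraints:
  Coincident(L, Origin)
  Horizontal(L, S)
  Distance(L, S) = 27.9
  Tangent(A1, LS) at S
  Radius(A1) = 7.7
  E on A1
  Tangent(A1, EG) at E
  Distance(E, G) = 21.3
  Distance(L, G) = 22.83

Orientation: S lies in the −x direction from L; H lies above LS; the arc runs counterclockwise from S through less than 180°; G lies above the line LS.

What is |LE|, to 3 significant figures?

21.8

L is at the origin; LS is horizontal with |LS| = 27.9 and S on the −x side, so S = (-27.9, 0.00). A1 meets LS tangentially, so HS is at right angles to LS, so H = S + (0, 7.7) = (-27.9, 7.70). Since HE ⟂ EG (tangency), |HG| = √(7.7² + 21.3²) = 22.6 regardless of where E sits on A1. So G lies on both circle(L, 22.83) and circle(H, 22.6); the above-LS intersection is G = (-9.42, 20.8). E is the foot of the tangent from G: E = (-21.6, 3.31).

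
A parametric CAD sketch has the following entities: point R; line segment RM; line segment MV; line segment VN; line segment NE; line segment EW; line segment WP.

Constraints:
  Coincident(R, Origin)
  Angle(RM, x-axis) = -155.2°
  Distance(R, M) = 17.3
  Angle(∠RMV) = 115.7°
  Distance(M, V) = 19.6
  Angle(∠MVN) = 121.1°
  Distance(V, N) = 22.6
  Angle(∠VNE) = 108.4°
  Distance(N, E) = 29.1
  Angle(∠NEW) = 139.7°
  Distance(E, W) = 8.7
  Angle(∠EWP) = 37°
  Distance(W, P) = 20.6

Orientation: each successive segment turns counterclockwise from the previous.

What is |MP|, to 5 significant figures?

33.313

∠NEW = 139.7° gives EW at 79.900° from the x-axis; with |EW| = 8.7, W = (27.101, -11.716). ∠EWP = 37.0° gives WP at -137.10° from the x-axis; with |WP| = 20.6, P = (12.011, -25.739). Then |MP| = |P − M| = 33.313.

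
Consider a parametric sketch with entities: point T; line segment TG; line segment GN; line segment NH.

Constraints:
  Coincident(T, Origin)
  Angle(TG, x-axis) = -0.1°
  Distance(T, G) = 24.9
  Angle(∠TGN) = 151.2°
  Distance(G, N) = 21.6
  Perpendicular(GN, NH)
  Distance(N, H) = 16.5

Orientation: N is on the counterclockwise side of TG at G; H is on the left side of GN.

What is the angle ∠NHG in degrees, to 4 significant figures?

52.62°

T is at the origin; TG runs at -0.1° with length 24.9, so G = 24.9·(cos -0.1°, sin -0.1°) = (24.90, -0.04346). ∠TGN = 151.2°, so GN runs at -0.1° + (180° − 151.2°) = 28.70° from the x-axis; with |GN| = 21.6, N = G + 21.6·(cos 28.70°, sin 28.70°) = (43.85, 10.33). GN ⟂ NH; with |NH| = 16.5 on the left of GN, H = N + 16.5·(-0.4802, 0.8771) = (35.92, 24.80). Then cos ∠NHG = HN·HG / (|HN||HG|), giving 52.62°.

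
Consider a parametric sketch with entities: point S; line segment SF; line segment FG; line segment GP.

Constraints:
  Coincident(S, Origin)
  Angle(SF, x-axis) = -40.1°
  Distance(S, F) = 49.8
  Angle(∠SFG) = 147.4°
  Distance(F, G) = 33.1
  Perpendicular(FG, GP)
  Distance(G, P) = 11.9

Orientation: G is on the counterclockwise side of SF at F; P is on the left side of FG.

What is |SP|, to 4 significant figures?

76.52

S is at the origin; SF runs at -40.1° with length 49.8, so F = 49.8·(cos -40.1°, sin -40.1°) = (38.09, -32.08). ∠SFG = 147.4°, so FG runs at -40.1° + (180° − 147.4°) = -7.500° from the x-axis; with |FG| = 33.1, G = F + 33.1·(cos -7.500°, sin -7.500°) = (70.91, -36.40). FG ⟂ GP; with |GP| = 11.9 on the left of FG, P = G + 11.9·(0.1305, 0.9914) = (72.46, -24.60). Then |SP| = |P − S| = 76.52.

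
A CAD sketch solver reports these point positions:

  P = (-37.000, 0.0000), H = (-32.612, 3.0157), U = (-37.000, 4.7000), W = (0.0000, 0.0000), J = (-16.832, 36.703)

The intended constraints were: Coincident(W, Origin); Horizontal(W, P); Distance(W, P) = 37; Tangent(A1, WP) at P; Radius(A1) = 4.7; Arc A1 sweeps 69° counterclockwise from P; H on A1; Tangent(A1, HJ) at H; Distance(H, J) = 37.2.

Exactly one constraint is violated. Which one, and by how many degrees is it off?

Tangent(A1, HJ) at H — off by 4.10°.

W = (0.00, 0.00) ✓; W.y = 0.00, P.y = 0.00 ✓; |WP| = 37.00 ✓; ∠(UP, PW) = 90.00° ✓; |UP| = 4.700 ✓; bearing(U→H) − bearing(U→P) = 69.00° ✓; |UH| = 4.700 ✓; ∠(UH, HJ) = 94.10° ✗; |HJ| = 37.20 ✓.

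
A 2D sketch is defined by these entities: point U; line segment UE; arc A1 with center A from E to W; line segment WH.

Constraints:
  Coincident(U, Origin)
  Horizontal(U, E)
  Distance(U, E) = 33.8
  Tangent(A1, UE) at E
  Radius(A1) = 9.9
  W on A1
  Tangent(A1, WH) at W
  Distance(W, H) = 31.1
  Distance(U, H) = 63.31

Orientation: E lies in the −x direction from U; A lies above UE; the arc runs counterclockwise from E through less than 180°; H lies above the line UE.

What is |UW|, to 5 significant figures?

32.381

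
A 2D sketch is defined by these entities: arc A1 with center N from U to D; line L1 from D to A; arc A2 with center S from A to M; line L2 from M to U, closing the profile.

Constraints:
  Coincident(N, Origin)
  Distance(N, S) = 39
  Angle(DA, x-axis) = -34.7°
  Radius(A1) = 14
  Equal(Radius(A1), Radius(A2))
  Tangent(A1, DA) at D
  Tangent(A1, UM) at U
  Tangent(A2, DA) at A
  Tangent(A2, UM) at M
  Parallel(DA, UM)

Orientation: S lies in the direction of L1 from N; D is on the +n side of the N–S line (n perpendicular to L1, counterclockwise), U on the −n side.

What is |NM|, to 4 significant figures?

41.44

Tangency of A1 to both parallel lines with radius 14.0 puts D and U at N ± 14.0·n: D = (7.970, 11.51), U = (-7.970, -11.51). Equal radii place A and M the same way about S: A = S + 14.0·n = (40.03, -10.69), M = S − 14.0·n = (24.09, -33.71). Then |NM| = |M − N| = 41.44.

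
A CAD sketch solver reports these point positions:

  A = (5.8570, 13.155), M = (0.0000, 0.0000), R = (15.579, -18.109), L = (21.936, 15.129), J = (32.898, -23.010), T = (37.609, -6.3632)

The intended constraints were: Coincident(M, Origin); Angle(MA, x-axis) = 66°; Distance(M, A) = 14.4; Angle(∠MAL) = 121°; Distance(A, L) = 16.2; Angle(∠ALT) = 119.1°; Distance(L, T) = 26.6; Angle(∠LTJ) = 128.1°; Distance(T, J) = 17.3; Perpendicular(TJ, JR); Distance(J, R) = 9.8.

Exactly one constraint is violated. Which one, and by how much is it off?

Distance(J, R) = 9.8 — off by 8.20.

M = (0.00, 0.00) ✓; MA at 66.00° ✓; |MA| = 14.40 ✓; ∠MAL = 121.0° ✓; |AL| = 16.20 ✓; ∠ALT = 119.1° ✓; |LT| = 26.60 ✓; ∠LTJ = 128.1° ✓; |TJ| = 17.30 ✓; ∠(TJ, JR) = 90.00° ✓; |JR| = 18.00 ✗.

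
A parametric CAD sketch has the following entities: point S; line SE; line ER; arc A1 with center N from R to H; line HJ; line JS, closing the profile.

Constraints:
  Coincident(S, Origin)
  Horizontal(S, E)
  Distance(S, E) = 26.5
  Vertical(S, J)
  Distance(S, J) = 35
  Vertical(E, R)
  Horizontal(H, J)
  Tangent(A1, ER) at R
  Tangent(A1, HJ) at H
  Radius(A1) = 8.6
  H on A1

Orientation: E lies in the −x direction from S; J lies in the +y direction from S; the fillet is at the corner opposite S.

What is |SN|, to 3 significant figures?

31.9

S and J share the same x with |SJ| = 35.0 and J on the +y side, so J = (0.00, 35.0). The virtual corner opposite S is at (-26.5, 35.0). Tangency of A1 to ER means the radius NR is perpendicular to ER and tangency of A1 to HJ means the radius NH is perpendicular to HJ, with radius 8.6, so the center N sits 8.6 in from both sides at N = (-17.9, 26.4). Then |SN| = |N − S| = 31.9.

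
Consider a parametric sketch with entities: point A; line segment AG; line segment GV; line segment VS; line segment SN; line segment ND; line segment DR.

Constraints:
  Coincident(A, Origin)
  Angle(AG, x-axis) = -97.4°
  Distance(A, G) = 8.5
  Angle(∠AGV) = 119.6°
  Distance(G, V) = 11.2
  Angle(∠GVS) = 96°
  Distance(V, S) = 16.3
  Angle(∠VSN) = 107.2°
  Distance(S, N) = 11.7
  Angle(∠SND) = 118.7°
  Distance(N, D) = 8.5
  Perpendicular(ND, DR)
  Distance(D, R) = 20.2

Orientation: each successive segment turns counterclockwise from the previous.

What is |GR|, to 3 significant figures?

7.93

A is at the origin; AG runs at -97.4° with length 8.5, so G = (-1.09, -8.43). ∠AGV = 119.6° gives GV at -37.0° from the x-axis; with |GV| = 11.2, V = (7.85, -15.2). ∠GVS = 96.0° gives VS at 47.0° from the x-axis; with |VS| = 16.3, S = (19.0, -3.25). ∠VSN = 107.2° gives SN at 120° from the x-axis; with |SN| = 11.7, N = (13.2, 6.90). ∠SND = 118.7° gives ND at -179° from the x-axis; with |ND| = 8.5, D = (4.65, 6.74). The perpendicularity gives DR at right angles to ND, so DR runs at -88.9°; with |DR| = 20.2, R = (5.04, -13.5). Then |GR| = |R − G| = 7.93.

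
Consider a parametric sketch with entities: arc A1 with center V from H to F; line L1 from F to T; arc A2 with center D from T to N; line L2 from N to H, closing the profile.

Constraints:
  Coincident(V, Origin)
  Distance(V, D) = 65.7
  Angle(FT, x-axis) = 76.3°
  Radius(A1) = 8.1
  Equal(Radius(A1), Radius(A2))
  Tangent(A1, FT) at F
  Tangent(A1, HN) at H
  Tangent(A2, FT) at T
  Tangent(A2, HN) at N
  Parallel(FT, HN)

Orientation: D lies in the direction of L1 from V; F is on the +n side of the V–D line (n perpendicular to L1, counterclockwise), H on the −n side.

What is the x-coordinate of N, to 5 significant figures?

23.430

The slot axis is L1's direction at 76.3°, so u = (cos 76.3°, sin 76.3°) = (0.23684, 0.97155) and n = (−sin 76.3°, cos 76.3°) = (-0.97155, 0.23684). V is at the origin and D lies 65.7 along u from V, so D = 65.7·u = (15.560, 63.831). Tangency of A1 to both parallel lines with radius 8.1 puts F and H at V ± 8.1·n: F = (-7.8695, 1.9184), H = (7.8695, -1.9184). Equal radii place T and N the same way about D: T = D + 8.1·n = (7.6907, 65.749), N = D − 8.1·n = (23.430, 61.912). So N.x = 23.430.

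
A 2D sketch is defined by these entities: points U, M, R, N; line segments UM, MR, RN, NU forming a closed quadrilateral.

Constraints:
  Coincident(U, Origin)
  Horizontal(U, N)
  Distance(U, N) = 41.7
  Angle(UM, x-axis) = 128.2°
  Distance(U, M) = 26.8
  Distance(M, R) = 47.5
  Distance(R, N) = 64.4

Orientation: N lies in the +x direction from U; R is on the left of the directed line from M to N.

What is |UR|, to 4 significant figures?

59.41

Checks: |MR| = 47.50 ✓; |RN| = 64.40 ✓.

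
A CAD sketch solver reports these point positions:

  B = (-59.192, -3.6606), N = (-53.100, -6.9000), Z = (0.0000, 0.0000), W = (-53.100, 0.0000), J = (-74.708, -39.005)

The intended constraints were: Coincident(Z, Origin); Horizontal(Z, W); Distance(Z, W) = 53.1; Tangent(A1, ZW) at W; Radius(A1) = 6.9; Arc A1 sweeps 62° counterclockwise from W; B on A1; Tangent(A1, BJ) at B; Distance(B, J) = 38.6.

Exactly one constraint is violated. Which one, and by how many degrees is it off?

Tangent(A1, BJ) at B — off by 4.30°.

Z = (0.00, 0.00) ✓; Z.y = 0.00, W.y = 0.00 ✓; |ZW| = 53.10 ✓; ∠(NW, WZ) = 90.00° ✓; |NW| = 6.900 ✓; bearing(N→B) − bearing(N→W) = 62.00° ✓; |NB| = 6.900 ✓; ∠(NB, BJ) = 85.70° ✗; |BJ| = 38.60 ✓.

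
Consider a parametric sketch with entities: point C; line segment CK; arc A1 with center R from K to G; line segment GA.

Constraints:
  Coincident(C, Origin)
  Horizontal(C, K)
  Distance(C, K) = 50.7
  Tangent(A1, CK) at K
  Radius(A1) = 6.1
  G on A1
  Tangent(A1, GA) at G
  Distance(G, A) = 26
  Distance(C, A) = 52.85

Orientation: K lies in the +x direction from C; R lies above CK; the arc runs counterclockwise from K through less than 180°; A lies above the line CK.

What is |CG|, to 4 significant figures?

56.68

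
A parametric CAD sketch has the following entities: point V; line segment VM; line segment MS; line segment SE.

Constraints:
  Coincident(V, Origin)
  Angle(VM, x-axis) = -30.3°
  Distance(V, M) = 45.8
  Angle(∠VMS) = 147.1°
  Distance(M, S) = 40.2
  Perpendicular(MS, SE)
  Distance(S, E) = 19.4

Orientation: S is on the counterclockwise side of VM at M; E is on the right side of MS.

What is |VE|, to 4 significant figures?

90.26

V is at the origin; VM runs at -30.3° with length 45.8, so M = 45.8·(cos -30.3°, sin -30.3°) = (39.54, -23.11). ∠VMS = 147.1°, so MS runs at -30.3° + (180° − 147.1°) = 2.600° from the x-axis; with |MS| = 40.2, S = M + 40.2·(cos 2.600°, sin 2.600°) = (79.70, -21.28). MS is perpendicular to SE; with |SE| = 19.4 on the right of MS, E = S + 19.4·(0.04536, -0.9990) = (80.58, -40.66). Then |VE| = |E − V| = 90.26.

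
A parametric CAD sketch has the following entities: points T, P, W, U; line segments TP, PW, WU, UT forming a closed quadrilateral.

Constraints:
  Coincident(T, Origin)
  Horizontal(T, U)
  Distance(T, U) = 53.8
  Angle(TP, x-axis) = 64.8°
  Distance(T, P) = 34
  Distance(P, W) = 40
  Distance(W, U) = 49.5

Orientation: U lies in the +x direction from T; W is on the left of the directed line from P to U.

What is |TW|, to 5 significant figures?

70.177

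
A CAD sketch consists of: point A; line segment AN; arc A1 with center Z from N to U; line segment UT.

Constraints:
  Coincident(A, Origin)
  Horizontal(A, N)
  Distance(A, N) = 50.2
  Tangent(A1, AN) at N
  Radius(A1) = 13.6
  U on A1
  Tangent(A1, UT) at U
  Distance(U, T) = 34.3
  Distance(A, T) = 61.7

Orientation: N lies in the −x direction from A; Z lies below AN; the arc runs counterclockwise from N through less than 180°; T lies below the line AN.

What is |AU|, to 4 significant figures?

64.55

Checks: ∠(ZN, NA) = 90.00° ✓; |ZU| = 13.60 ✓; ∠(ZU, UT) = 90.00° ✓; |UT| = 34.30 ✓; |AT| = 61.70 ✓.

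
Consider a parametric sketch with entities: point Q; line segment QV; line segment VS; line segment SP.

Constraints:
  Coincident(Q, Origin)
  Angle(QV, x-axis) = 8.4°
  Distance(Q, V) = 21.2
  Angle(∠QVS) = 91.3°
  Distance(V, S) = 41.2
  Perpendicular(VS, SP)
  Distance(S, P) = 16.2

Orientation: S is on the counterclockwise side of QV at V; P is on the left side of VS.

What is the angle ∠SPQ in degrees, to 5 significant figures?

96.833°

Q is at the origin; QV runs at 8.4° with length 21.2, so V = 21.2·(cos 8.4°, sin 8.4°) = (20.973, 3.0970). ∠QVS = 91.3°, so VS runs at 8.4° + (180° − 91.3°) = 97.100° from the x-axis; with |VS| = 41.2, S = V + 41.2·(cos 97.100°, sin 97.100°) = (15.880, 43.981). VS ⟂ SP; with |SP| = 16.2 on the left of VS, P = S + 16.2·(-0.99233, -0.12360) = (-0.19558, 41.979). Then cos ∠SPQ = PS·PQ / (|PS||PQ|), giving 96.833°.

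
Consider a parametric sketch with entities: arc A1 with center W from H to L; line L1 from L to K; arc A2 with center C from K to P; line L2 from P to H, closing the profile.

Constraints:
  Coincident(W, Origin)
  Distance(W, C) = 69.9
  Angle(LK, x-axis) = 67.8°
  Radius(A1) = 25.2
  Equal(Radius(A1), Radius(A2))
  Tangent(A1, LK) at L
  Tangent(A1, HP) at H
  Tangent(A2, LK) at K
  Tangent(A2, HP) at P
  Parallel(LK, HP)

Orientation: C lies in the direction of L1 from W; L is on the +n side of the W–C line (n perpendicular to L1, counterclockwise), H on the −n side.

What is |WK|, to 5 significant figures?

74.304

The slot axis is L1's direction at 67.8°, so u = (cos 67.8°, sin 67.8°) = (0.37784, 0.92587) and n = (−sin 67.8°, cos 67.8°) = (-0.92587, 0.37784). W is at the origin and C lies 69.9 along u from W, so C = 69.9·u = (26.411, 64.718). Tangency of A1 to both parallel lines with radius 25.2 puts L and H at W ± 25.2·n: L = (-23.332, 9.5216), H = (23.332, -9.5216). Equal radii place K and P the same way about C: K = C + 25.2·n = (3.0791, 74.240), P = C − 25.2·n = (49.743, 55.197). Then |WK| = |K − W| = 74.304.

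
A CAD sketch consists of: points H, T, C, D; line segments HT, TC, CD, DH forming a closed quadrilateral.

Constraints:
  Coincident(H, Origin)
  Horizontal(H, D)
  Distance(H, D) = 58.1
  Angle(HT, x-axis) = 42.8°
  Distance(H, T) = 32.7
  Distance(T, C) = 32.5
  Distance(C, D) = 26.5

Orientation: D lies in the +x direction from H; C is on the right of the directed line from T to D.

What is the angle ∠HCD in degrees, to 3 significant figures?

145°

Checks: H = (0.00, 0.00) ✓; |TC| = 32.50 ✓; |CD| = 26.50 ✓.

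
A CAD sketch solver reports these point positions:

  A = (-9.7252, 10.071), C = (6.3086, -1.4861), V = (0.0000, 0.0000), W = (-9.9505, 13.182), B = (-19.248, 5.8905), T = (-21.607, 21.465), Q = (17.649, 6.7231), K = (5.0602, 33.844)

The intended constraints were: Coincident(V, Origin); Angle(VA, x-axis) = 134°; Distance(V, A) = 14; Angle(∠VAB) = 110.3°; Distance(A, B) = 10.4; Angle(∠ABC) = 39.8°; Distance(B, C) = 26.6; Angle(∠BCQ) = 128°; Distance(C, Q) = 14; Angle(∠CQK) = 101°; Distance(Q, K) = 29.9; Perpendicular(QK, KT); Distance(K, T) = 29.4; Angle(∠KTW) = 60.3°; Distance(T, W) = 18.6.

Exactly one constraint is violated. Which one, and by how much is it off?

Distance(T, W) = 18.6 — off by 4.30.

V = (0.00, 0.00) ✓; VA at 134.0° ✓; |VA| = 14.00 ✓; ∠VAB = 110.3° ✓; |AB| = 10.40 ✓; ∠ABC = 39.80° ✓; |BC| = 26.60 ✓; ∠BCQ = 128.0° ✓; |CQ| = 14.00 ✓; ∠CQK = 101.0° ✓; |QK| = 29.90 ✓; ∠(QK, KT) = 90.00° ✓; |KT| = 29.40 ✓; ∠KTW = 60.30° ✓; |TW| = 14.30 ✗.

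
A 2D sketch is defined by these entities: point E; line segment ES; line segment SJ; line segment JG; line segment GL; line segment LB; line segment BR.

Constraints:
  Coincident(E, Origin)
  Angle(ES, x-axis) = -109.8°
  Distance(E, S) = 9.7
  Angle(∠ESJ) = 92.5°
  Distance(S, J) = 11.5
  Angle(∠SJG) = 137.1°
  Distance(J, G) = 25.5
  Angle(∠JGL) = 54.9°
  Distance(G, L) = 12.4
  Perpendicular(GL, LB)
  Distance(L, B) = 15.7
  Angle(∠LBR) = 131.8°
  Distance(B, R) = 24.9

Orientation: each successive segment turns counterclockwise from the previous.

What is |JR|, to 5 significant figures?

23.757

E is at the origin; ES runs at -109.8° with length 9.7, so S = (-3.2858, -9.1265). ∠ESJ = 92.5° gives SJ at -22.300° from the x-axis; with |SJ| = 11.5, J = (7.3542, -13.490). ∠SJG = 137.1° gives JG at 20.600° from the x-axis; with |JG| = 25.5, G = (31.224, -4.5183). ∠JGL = 54.9° gives GL at 145.70° from the x-axis; with |GL| = 12.4, L = (20.980, 2.4694). GL is perpendicular to LB, so LB runs at -124.30°; with |LB| = 15.7, B = (12.133, -10.500). ∠LBR = 131.8° gives BR at -76.100° from the x-axis; with |BR| = 24.9, R = (18.114, -34.671). Then |JR| = |R − J| = 23.757.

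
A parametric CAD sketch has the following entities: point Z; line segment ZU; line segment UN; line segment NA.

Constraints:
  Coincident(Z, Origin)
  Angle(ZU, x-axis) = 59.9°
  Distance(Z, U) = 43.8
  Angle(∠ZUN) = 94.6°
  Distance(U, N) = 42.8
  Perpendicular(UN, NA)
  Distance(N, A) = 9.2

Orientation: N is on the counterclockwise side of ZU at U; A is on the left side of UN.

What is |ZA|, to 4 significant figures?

57.73

Z is at the origin; ZU runs at 59.9° with length 43.8, so U = 43.8·(cos 59.9°, sin 59.9°) = (21.97, 37.89). ∠ZUN = 94.6°, so UN runs at 59.9° + (180° − 94.6°) = 145.3° from the x-axis; with |UN| = 42.8, N = U + 42.8·(cos 145.3°, sin 145.3°) = (-13.22, 62.26). The perpendicularity gives NA at right angles to UN; with |NA| = 9.2 on the left of UN, A = N + 9.2·(-0.5693, -0.8221) = (-18.46, 54.70). Then |ZA| = |A − Z| = 57.73.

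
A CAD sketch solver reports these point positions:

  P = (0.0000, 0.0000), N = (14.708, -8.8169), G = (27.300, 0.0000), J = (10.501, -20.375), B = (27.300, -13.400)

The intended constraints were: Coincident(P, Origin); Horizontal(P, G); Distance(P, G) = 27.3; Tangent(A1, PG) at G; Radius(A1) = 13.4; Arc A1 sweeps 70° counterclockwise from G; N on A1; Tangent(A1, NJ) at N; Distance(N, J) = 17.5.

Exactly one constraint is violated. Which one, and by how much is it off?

Distance(N, J) = 17.5 — off by 5.20.

P = (0.00, 0.00) ✓; P.y = 0.00, G.y = 0.00 ✓; |PG| = 27.30 ✓; ∠(BG, GP) = 90.00° ✓; |BG| = 13.40 ✓; bearing(B→N) − bearing(B→G) = 70.00° ✓; |BN| = 13.40 ✓; ∠(BN, NJ) = 90.00° ✓; |NJ| = 12.30 ✗.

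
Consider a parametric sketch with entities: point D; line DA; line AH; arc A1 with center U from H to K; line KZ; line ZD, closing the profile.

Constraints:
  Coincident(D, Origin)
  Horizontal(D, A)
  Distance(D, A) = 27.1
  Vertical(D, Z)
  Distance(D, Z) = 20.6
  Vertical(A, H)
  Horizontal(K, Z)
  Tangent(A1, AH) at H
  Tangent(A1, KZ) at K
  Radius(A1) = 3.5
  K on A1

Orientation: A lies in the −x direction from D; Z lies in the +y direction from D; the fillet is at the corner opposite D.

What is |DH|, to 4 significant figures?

32.04

D is at the origin; D and A share the same y with |DA| = 27.1 and A on the −x side, so A = (-27.10, 0.000). DZ is vertical with |DZ| = 20.6 and Z on the +y side, so Z = (0.000, 20.60). The virtual corner opposite D is at (-27.10, 20.60). The tangent condition forces UH to be normal to AH and the tangent condition forces UK to be normal to KZ, with radius 3.5, so the center U sits 3.5 in from both sides at U = (-23.60, 17.10). That places the tangent points at H = (-27.10, 17.10) on AH and K = (-23.60, 20.60) on KZ. Then |DH| = |H − D| = 32.04.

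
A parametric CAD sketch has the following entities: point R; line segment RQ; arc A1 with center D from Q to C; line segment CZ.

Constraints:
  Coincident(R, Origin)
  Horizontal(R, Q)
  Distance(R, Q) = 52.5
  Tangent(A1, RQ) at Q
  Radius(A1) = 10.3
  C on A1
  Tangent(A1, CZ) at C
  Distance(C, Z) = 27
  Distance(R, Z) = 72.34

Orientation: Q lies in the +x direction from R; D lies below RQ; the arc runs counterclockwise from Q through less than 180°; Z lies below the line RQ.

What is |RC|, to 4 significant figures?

47.64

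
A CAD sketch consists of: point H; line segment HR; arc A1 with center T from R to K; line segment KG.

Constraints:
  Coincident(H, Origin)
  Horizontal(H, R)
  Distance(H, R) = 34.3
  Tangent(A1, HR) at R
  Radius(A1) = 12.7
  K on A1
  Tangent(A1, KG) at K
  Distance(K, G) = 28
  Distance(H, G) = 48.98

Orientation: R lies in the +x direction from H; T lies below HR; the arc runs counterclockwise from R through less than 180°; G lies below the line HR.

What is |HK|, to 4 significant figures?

25.96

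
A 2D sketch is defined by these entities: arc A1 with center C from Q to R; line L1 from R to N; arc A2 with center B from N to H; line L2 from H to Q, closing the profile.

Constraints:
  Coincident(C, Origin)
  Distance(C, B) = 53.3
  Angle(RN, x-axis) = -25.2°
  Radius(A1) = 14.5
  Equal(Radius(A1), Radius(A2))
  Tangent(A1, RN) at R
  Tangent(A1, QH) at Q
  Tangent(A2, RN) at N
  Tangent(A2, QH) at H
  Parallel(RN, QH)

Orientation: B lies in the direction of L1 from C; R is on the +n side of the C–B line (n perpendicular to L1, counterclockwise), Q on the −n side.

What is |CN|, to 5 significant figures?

55.237

The slot axis is L1's direction at -25.2°, so u = (cos -25.2°, sin -25.2°) = (0.90483, -0.42578) and n = (−sin -25.2°, cos -25.2°) = (0.42578, 0.90483). C is at the origin and B lies 53.3 along u from C, so B = 53.3·u = (48.227, -22.694). Tangency of A1 to both parallel lines with radius 14.5 puts R and Q at C ± 14.5·n: R = (6.1738, 13.120), Q = (-6.1738, -13.120). Equal radii place N and H the same way about B: N = B + 14.5·n = (54.401, -9.5740), H = B − 14.5·n = (42.053, -35.814). Then |CN| = |N − C| = 55.237.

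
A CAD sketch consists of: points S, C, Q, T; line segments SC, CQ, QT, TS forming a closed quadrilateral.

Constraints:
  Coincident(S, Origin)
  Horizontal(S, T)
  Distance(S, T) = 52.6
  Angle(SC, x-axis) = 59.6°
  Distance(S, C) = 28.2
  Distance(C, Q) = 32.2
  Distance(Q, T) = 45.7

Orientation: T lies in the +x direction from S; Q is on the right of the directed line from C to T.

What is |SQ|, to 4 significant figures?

10.33

Checks: |CQ| = 32.20 ✓; |QT| = 45.70 ✓.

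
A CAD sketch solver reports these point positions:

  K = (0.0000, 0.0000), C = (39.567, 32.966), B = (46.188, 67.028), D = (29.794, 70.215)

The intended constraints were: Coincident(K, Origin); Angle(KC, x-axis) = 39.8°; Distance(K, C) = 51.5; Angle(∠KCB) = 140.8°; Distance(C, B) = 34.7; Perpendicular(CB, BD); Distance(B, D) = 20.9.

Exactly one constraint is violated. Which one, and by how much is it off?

Distance(B, D) = 20.9 — off by 4.20.

K = (0.00, 0.00) ✓; KC at 39.80° ✓; |KC| = 51.50 ✓; ∠KCB = 140.8° ✓; |CB| = 34.70 ✓; ∠(CB, BD) = 90.00° ✓; |BD| = 16.70 ✗.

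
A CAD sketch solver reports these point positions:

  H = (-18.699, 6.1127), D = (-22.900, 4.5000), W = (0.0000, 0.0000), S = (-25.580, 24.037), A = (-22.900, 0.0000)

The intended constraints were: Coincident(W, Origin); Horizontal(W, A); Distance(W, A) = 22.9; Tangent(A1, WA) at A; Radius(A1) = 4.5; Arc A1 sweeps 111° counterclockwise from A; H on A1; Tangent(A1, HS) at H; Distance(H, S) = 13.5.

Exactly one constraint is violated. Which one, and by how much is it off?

Distance(H, S) = 13.5 — off by 5.70.

W = (0.00, 0.00) ✓; W.y = 0.00, A.y = 0.00 ✓; |WA| = 22.90 ✓; ∠(DA, AW) = 90.00° ✓; |DA| = 4.500 ✓; bearing(D→H) − bearing(D→A) = 111.0° ✓; |DH| = 4.500 ✓; ∠(DH, HS) = 90.00° ✓; |HS| = 19.20 ✗.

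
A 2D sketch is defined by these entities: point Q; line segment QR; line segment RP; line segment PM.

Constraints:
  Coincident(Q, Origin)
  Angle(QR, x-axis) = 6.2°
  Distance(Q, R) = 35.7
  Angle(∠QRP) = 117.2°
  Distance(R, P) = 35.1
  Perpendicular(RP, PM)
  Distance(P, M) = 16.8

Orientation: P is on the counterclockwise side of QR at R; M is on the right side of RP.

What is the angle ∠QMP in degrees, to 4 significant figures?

46.64°

Q is at the origin; QR runs at 6.2° with length 35.7, so R = 35.7·(cos 6.2°, sin 6.2°) = (35.49, 3.856). ∠QRP = 117.2°, so RP runs at 6.2° + (180° − 117.2°) = 69.00° from the x-axis; with |RP| = 35.1, P = R + 35.1·(cos 69.00°, sin 69.00°) = (48.07, 36.62). RP is perpendicular to PM; with |PM| = 16.8 on the right of RP, M = P + 16.8·(0.9336, -0.3584) = (63.75, 30.60). Then cos ∠QMP = MQ·MP / (|MQ||MP|), giving 46.64°.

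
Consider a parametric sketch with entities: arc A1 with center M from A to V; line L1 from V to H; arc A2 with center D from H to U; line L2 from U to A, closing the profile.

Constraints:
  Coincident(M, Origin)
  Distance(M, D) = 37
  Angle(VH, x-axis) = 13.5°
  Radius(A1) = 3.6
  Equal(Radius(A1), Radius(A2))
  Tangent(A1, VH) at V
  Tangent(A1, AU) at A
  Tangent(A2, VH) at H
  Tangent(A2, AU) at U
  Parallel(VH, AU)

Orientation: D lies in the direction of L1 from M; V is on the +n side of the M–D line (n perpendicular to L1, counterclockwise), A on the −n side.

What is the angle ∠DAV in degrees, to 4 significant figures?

84.44°

The slot axis is L1's direction at 13.5°, so u = (cos 13.5°, sin 13.5°) = (0.9724, 0.2334) and n = (−sin 13.5°, cos 13.5°) = (-0.2334, 0.9724). M is at the origin and D lies 37.0 along u from M, so D = 37.0·u = (35.98, 8.637). Tangency of A1 to both parallel lines with radius 3.6 puts V and A at M ± 3.6·n: V = (-0.8404, 3.501), A = (0.8404, -3.501). Then cos ∠DAV = AD·AV / (|AD||AV|), giving 84.44°.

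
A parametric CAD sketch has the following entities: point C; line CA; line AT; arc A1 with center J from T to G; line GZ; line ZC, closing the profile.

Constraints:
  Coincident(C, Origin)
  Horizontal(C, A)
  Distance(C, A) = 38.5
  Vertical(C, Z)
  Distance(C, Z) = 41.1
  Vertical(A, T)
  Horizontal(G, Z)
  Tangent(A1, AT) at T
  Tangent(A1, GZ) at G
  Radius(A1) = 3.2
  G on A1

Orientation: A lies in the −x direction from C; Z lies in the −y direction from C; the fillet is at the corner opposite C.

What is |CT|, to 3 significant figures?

54.0

C is at the origin; CA is horizontal with |CA| = 38.5 and A on the −x side, so A = (-38.5, 0.00). CZ is vertical with |CZ| = 41.1 and Z on the −y side, so Z = (0.00, -41.1). The virtual corner opposite C is at (-38.5, -41.1). Since A1 is tangent to AT there, JT ⟂ AT and since A1 is tangent to GZ there, JG ⟂ GZ, with radius 3.2, so the center J sits 3.2 in from both sides at J = (-35.3, -37.9). That places the tangent points at T = (-38.5, -37.9) on AT and G = (-35.3, -41.1) on GZ. Then |CT| = |T − C| = 54.0.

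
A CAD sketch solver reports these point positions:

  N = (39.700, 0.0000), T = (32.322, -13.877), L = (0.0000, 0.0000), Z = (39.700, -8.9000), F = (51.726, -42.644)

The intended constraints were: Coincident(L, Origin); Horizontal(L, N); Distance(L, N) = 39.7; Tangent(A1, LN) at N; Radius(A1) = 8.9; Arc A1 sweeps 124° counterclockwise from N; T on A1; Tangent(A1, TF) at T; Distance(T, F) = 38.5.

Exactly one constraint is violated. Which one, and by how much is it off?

Distance(T, F) = 38.5 — off by 3.80.

L = (0.00, 0.00) ✓; L.y = 0.00, N.y = 0.00 ✓; |LN| = 39.70 ✓; ∠(ZN, NL) = 90.00° ✓; |ZN| = 8.900 ✓; bearing(Z→T) − bearing(Z→N) = 124.0° ✓; |ZT| = 8.900 ✓; ∠(ZT, TF) = 90.00° ✓; |TF| = 34.70 ✗.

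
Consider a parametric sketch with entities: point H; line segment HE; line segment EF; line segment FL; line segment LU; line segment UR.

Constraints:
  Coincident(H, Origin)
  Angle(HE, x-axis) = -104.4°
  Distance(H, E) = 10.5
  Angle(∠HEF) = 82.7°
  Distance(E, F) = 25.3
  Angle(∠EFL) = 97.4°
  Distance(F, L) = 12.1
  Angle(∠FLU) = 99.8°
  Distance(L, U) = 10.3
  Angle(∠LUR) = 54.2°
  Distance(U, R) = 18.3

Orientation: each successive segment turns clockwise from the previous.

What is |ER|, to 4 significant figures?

22.97

∠FLU = 99.8° gives LU at -4.500° from the x-axis; with |LU| = 10.3, U = (-12.86, 10.10). ∠LUR = 54.2° gives UR at -130.3° from the x-axis; with |UR| = 18.3, R = (-24.70, -3.855). Then |ER| = |R − E| = 22.97.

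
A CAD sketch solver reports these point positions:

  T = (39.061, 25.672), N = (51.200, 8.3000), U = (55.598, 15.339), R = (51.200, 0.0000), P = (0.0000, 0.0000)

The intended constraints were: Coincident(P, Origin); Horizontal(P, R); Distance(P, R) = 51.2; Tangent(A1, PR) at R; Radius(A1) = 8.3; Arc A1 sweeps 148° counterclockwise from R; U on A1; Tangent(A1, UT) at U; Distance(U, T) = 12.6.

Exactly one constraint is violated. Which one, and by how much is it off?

Distance(U, T) = 12.6 — off by 6.90.

P = (0.00, 0.00) ✓; P.y = 0.00, R.y = 0.00 ✓; |PR| = 51.20 ✓; ∠(NR, RP) = 90.00° ✓; |NR| = 8.300 ✓; bearing(N→U) − bearing(N→R) = 148.0° ✓; |NU| = 8.300 ✓; ∠(NU, UT) = 90.00° ✓; |UT| = 19.50 ✗.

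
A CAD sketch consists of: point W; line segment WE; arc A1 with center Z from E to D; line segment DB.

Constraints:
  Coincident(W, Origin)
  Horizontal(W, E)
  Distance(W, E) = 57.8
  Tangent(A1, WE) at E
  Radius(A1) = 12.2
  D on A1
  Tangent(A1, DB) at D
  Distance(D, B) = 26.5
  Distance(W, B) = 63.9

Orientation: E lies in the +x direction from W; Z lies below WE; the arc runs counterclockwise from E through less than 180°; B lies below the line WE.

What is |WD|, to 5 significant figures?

47.831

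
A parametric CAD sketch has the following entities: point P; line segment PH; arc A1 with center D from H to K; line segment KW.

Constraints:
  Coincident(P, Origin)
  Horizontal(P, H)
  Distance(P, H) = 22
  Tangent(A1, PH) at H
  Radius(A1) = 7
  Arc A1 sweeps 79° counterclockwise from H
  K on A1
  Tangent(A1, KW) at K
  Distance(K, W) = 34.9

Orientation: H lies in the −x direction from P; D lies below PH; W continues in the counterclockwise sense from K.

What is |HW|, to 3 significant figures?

42.2

On A1, H sits at bearing 90° from D; a 79° counterclockwise sweep puts K at bearing 169°, so K = D + 7.0·(cos 169°, sin 169°) = (-28.9, -5.66). A1 meets KW tangentially, so DK is at right angles to KW, so KW runs along (−sin 169°, cos 169°); with |KW| = 34.9, W = (-35.5, -39.9). Then |HW| = |W − H| = 42.2.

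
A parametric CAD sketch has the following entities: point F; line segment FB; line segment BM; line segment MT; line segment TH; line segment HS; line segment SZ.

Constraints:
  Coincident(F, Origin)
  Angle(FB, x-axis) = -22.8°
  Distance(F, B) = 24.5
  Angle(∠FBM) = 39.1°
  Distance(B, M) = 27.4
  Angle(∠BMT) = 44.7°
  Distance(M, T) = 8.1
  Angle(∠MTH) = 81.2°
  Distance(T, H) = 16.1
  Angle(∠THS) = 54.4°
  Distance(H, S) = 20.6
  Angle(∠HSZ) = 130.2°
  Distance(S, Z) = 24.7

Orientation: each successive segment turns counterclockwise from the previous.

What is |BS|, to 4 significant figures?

33.64

F is at the origin; FB runs at -22.8° with length 24.5, so B = (22.59, -9.494). ∠FBM = 39.1° gives BM at 118.1° from the x-axis; with |BM| = 27.4, M = (9.680, 14.68). ∠BMT = 44.7° gives MT at -106.6° from the x-axis; with |MT| = 8.1, T = (7.366, 6.914). ∠MTH = 81.2° gives TH at -7.800° from the x-axis; with |TH| = 16.1, H = (23.32, 4.729). ∠THS = 54.4° gives HS at 117.8° from the x-axis; with |HS| = 20.6, S = (13.71, 22.95). Then |BS| = |S − B| = 33.64.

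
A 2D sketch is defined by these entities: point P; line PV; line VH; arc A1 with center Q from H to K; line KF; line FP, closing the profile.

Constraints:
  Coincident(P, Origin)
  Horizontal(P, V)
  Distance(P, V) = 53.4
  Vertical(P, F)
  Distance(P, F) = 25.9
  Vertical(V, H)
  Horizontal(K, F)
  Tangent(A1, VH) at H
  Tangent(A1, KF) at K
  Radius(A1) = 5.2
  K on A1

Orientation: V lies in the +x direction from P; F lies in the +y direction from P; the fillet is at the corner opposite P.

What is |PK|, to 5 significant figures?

54.718

P is at the origin; PV is horizontal with |PV| = 53.4 and V on the +x side, so V = (53.400, 0.0000). PF is vertical with |PF| = 25.9 and F on the +y side, so F = (0.0000, 25.900). The virtual corner opposite P is at (53.400, 25.900). Tangency of A1 to VH means the radius QH is perpendicular to VH and tangency of A1 to KF means the radius QK is perpendicular to KF, with radius 5.2, so the center Q sits 5.2 in from both sides at Q = (48.200, 20.700). That places the tangent points at H = (53.400, 20.700) on VH and K = (48.200, 25.900) on KF. Then |PK| = |K − P| = 54.718.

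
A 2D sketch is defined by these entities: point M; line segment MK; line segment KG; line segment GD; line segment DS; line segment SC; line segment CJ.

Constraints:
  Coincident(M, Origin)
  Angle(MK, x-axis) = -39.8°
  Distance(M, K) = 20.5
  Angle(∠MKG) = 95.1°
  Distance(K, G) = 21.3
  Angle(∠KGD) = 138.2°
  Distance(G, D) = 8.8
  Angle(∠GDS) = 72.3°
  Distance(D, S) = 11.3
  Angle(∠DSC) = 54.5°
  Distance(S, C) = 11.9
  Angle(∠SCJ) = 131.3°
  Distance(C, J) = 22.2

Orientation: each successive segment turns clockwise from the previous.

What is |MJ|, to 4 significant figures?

51.52

M is at the origin; MK runs at -39.8° with length 20.5, so K = (15.75, -13.12). ∠MKG = 95.1° gives KG at -124.7° from the x-axis; with |KG| = 21.3, G = (3.624, -30.63). ∠KGD = 138.2° gives GD at -166.5° from the x-axis; with |GD| = 8.8, D = (-4.933, -32.69). ∠GDS = 72.3° gives DS at 85.80° from the x-axis; with |DS| = 11.3, S = (-4.105, -21.42). ∠DSC = 54.5° gives SC at -39.70° from the x-axis; with |SC| = 11.9, C = (5.051, -29.02). ∠SCJ = 131.3° gives CJ at -88.40° from the x-axis; with |CJ| = 22.2, J = (5.671, -51.21). Then |MJ| = |J − M| = 51.52.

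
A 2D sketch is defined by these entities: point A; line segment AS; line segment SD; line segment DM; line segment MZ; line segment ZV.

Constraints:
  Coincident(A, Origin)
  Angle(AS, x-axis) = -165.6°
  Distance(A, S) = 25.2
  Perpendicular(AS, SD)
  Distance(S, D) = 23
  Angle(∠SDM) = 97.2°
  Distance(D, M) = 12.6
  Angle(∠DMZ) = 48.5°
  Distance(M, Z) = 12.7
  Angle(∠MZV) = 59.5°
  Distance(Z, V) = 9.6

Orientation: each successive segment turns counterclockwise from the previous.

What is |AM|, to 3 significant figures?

27.7

AS ⟂ SD, so SD runs at -75.6°; with |SD| = 23.0, D = (-18.7, -28.5). ∠SDM = 97.2° gives DM at 7.20° from the x-axis; with |DM| = 12.6, M = (-6.19, -27.0). Then |AM| = |M − A| = 27.7.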